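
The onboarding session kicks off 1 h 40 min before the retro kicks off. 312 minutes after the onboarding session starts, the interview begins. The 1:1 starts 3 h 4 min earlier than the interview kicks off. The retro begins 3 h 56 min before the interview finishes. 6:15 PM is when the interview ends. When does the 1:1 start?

The retro starts at 6:15 PM − 236 min = 2:19 PM.
The onboarding session starts at 2:19 PM − 100 min = 12:39 PM.
The interview starts at 12:39 PM + 312 min = 5:51 PM.
The 1:1 starts at 5:51 PM − 184 min = 2:47 PM.

2:47 PM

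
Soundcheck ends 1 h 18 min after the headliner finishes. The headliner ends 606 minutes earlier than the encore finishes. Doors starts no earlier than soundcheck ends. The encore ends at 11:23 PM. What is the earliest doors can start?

2:35 PM

The headliner ends at 11:23 PM − 606 min = 1:17 PM.
Soundcheck ends at 1:17 PM + 78 min = 2:35 PM.
Doors is bounded by soundcheck, so the earliest it can start is 2:35 PM.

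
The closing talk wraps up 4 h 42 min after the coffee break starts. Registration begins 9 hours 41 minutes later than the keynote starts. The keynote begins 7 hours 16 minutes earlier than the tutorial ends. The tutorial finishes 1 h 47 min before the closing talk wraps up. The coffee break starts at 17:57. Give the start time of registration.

23:17

The closing talk ends at 17:57 + 282 min = 22:39.
The tutorial ends at 22:39 − 107 min = 20:52.
The keynote starts at 20:52 − 436 min = 13:36.
Registration starts at 13:36 + 581 min = 23:17.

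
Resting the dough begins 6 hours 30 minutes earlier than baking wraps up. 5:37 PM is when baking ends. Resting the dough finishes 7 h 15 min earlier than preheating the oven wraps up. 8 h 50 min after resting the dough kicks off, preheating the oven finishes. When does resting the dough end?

Resting the dough starts at 5:37 PM − 390 min = 11:07 AM.
Preheating the oven ends at 11:07 AM + 530 min = 7:57 PM.
Resting the dough ends at 7:57 PM − 435 min = 12:42 PM.

12:42 PM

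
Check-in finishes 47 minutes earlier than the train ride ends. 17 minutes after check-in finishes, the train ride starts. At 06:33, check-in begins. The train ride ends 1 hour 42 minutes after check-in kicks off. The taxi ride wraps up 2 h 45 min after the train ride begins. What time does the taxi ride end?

10:30

The train ride ends at 06:33 + 102 min = 08:15.
Check-in ends at 08:15 − 47 min = 07:28.
The train ride starts at 07:28 + 17 min = 07:45.
The taxi ride ends at 07:45 + 165 min = 10:30.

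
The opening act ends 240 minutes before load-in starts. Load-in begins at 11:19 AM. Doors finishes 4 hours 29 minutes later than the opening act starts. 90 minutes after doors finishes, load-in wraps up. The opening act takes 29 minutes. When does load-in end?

12:49 PM

The opening act ends at 11:19 AM − 240 min = 7:19 AM.
The opening act starts at 7:19 AM − 29 min = 6:50 AM.
Doors ends at 6:50 AM + 269 min = 11:19 AM.
Load-in ends at 11:19 AM + 90 min = 12:49 PM.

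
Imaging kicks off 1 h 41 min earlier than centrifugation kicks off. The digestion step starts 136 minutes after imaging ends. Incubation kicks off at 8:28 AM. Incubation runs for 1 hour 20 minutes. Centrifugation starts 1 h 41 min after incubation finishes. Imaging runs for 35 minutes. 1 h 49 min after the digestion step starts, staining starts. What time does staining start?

Incubation ends at 8:28 AM + 80 min = 9:48 AM.
Centrifugation starts at 9:48 AM + 101 min = 11:29 AM.
Imaging starts at 11:29 AM − 101 min = 9:48 AM.
Imaging ends at 9:48 AM + 35 min = 10:23 AM.
The digestion step starts at 10:23 AM + 136 min = 12:39 PM.
Staining starts at 12:39 PM + 109 min = 2:28 PM.

2:28 PM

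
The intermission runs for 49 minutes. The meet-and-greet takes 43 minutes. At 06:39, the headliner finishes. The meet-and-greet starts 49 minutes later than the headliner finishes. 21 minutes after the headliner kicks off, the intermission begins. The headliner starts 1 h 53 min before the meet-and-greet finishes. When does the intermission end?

07:28

The meet-and-greet starts at 06:39 + 49 min = 07:28.
The meet-and-greet ends at 07:28 + 43 min = 08:11.
The headliner starts at 08:11 − 113 min = 06:18.
The intermission starts at 06:18 + 21 min = 06:39.
The intermission ends at 06:39 + 49 min = 07:28.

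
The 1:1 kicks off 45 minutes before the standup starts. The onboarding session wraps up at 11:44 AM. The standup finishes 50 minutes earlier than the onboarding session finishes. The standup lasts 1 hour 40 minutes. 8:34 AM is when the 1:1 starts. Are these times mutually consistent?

No

The standup ends at 11:44 AM − 50 min = 10:54 AM.
The standup starts at 10:54 AM − 100 min = 9:14 AM.
The 1:1 starts at 9:14 AM − 45 min = 8:29 AM.
But the 1:1 is also said to start at 8:34 AM — a 5-minute conflict.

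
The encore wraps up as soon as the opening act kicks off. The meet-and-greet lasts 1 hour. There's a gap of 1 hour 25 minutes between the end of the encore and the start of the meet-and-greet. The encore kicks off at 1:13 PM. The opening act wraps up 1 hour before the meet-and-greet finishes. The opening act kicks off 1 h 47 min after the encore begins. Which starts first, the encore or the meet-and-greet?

the encore

The opening act starts at 1:13 PM + 107 min = 3:00 PM.
So the encore ends at 3:00 PM.
The meet-and-greet starts at 3:00 PM + 85 min = 4:25 PM.
The encore starts at 1:13 PM and the meet-and-greet starts at 4:25 PM, so the encore is first.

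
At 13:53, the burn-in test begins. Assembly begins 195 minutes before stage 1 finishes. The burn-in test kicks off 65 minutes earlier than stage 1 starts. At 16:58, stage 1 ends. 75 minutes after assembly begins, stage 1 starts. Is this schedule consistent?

Yes

Assembly starts at 16:58 − 195 min = 13:43.
Stage 1 starts at 13:43 + 75 min = 14:58.
The burn-in test starts at 14:58 − 65 min = 13:53.
That matches the stated 13:53, so the schedule is consistent.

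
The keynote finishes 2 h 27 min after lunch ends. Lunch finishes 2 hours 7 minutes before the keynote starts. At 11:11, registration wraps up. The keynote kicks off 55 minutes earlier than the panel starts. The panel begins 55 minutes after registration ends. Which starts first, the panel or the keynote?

the keynote

The panel starts at 11:11 + 55 min = 12:06.
The keynote starts at 12:06 − 55 min = 11:11.
The panel starts at 12:06 and the keynote starts at 11:11, so the keynote is first.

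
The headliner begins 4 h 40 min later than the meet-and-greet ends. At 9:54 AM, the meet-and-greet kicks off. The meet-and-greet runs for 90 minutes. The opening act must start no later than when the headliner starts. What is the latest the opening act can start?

The meet-and-greet ends at 9:54 AM + 90 min = 11:24 AM.
The headliner starts at 11:24 AM + 280 min = 4:04 PM.
The opening act is bounded by the headliner, so the latest it can start is 4:04 PM.

4:04 PM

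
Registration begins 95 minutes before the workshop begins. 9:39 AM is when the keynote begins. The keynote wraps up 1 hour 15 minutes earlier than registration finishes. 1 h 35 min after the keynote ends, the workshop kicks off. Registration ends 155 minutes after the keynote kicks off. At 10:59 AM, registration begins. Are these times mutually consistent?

Registration ends at 9:39 AM + 155 min = 12:14 PM.
The keynote ends at 12:14 PM − 75 min = 10:59 AM.
The workshop starts at 10:59 AM + 95 min = 12:34 PM.
Registration starts at 12:34 PM − 95 min = 10:59 AM.
That matches the stated 10:59 AM, so the schedule is consistent.

Yes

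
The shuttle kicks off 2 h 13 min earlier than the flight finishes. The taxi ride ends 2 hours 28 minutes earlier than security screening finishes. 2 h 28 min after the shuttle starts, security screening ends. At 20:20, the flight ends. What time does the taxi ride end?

18:07

The shuttle starts at 20:20 − 133 min = 18:07.
Security screening ends at 18:07 + 148 min = 20:35.
The taxi ride ends at 20:35 − 148 min = 18:07.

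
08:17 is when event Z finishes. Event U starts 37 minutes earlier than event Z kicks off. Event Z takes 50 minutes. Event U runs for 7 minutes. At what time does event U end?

Event Z starts at 08:17 − 50 min = 07:27.
Event U starts at 07:27 − 37 min = 06:50.
Event U ends at 06:50 + 7 min = 06:57.

06:57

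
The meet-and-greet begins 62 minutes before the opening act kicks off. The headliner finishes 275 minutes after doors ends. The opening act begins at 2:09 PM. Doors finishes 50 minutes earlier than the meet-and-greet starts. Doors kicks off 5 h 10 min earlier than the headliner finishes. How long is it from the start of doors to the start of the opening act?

2 h 27 min

The meet-and-greet starts at 2:09 PM − 62 min = 1:07 PM.
Doors ends at 1:07 PM − 50 min = 12:17 PM.
The headliner ends at 12:17 PM + 275 min = 4:52 PM.
Doors starts at 4:52 PM − 310 min = 11:42 AM.
From 11:42 AM to 2:09 PM is 2 h 27 min.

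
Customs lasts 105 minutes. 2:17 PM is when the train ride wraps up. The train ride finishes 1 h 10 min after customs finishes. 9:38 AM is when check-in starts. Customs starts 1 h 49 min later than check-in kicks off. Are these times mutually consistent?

No

Customs starts at 9:38 AM + 109 min = 11:27 AM.
Customs ends at 11:27 AM + 105 min = 1:12 PM.
The train ride ends at 1:12 PM + 70 min = 2:22 PM.
But the train ride is also said to end at 2:17 PM — a 5-minute conflict.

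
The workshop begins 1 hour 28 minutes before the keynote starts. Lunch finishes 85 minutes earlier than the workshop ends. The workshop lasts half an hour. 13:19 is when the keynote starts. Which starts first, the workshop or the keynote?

The workshop starts at 13:19 − 88 min = 11:51.
The workshop starts at 11:51 and the keynote starts at 13:19, so the workshop is first.

the workshop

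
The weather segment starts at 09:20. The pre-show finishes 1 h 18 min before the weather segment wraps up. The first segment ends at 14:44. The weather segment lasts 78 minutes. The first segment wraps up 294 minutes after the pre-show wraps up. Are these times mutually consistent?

The weather segment ends at 09:20 + 78 min = 10:38.
The pre-show ends at 10:38 − 78 min = 09:20.
The first segment ends at 09:20 + 294 min = 14:14.
But the first segment is also said to end at 14:44 — a 30-minute conflict.

No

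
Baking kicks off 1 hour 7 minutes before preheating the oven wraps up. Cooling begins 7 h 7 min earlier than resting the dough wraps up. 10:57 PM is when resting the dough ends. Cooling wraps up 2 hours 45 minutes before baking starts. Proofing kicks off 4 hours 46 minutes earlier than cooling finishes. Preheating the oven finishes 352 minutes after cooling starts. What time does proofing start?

1:04 PM

Cooling starts at 10:57 PM − 427 min = 3:50 PM.
Preheating the oven ends at 3:50 PM + 352 min = 9:42 PM.
Baking starts at 9:42 PM − 67 min = 8:35 PM.
Cooling ends at 8:35 PM − 165 min = 5:50 PM.
Proofing starts at 5:50 PM − 286 min = 1:04 PM.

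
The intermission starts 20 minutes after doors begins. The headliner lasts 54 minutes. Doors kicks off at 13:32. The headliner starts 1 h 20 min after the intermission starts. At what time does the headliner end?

The intermission starts at 13:32 + 20 min = 13:52.
The headliner starts at 13:52 + 80 min = 15:12.
The headliner ends at 15:12 + 54 min = 16:06.

16:06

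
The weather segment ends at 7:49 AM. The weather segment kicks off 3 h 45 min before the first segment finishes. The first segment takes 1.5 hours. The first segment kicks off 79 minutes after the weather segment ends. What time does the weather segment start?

The first segment starts at 7:49 AM + 79 min = 9:08 AM.
The first segment ends at 9:08 AM + 90 min = 10:38 AM.
The weather segment starts at 10:38 AM − 225 min = 6:53 AM.

6:53 AM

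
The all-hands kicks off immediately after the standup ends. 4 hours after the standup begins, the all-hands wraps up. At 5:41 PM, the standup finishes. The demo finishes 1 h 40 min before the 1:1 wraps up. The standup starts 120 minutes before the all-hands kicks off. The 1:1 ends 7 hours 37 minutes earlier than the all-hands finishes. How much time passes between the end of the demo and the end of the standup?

7 h 17 min

The all-hands starts at 5:41 PM.
The standup starts at 5:41 PM − 120 min = 3:41 PM.
The all-hands ends at 3:41 PM + 240 min = 7:41 PM.
The 1:1 ends at 7:41 PM − 457 min = 12:04 PM.
The demo ends at 12:04 PM − 100 min = 10:24 AM.
From 10:24 AM to 5:41 PM is 7 h 17 min.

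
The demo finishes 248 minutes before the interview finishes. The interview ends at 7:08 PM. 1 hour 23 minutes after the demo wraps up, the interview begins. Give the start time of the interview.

4:23 PM

The demo ends at 7:08 PM − 248 min = 3:00 PM.
The interview starts at 3:00 PM + 83 min = 4:23 PM.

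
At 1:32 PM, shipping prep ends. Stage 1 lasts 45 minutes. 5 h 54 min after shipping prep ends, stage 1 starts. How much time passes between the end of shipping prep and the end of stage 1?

Stage 1 starts at 1:32 PM + 354 min = 7:26 PM.
Stage 1 ends at 7:26 PM + 45 min = 8:11 PM.
From 1:32 PM to 8:11 PM is 399 minutes.

399 minutes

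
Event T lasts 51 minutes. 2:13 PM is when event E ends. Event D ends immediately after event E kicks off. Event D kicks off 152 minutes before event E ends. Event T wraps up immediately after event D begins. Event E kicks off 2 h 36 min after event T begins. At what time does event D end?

1:26 PM

Event D starts at 2:13 PM − 152 min = 11:41 AM.
So event T ends at 11:41 AM.
Event T starts at 11:41 AM − 51 min = 10:50 AM.
Event E starts at 10:50 AM + 156 min = 1:26 PM.
So event D ends at 1:26 PM.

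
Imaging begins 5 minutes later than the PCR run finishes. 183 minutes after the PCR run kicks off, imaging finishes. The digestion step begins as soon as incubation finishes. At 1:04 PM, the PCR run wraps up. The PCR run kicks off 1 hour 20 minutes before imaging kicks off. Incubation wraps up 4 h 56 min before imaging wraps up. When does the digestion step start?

Imaging starts at 1:04 PM + 5 min = 1:09 PM.
The PCR run starts at 1:09 PM − 80 min = 11:49 AM.
Imaging ends at 11:49 AM + 183 min = 2:52 PM.
Incubation ends at 2:52 PM − 296 min = 9:56 AM.
So the digestion step starts at 9:56 AM.

9:56 AM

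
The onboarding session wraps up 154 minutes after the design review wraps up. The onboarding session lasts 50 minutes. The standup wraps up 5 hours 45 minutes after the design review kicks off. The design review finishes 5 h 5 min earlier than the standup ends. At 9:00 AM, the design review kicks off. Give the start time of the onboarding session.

The standup ends at 9:00 AM + 345 min = 2:45 PM.
The design review ends at 2:45 PM − 305 min = 9:40 AM.
The onboarding session ends at 9:40 AM + 154 min = 12:14 PM.
The onboarding session starts at 12:14 PM − 50 min = 11:24 AM.

11:24 AM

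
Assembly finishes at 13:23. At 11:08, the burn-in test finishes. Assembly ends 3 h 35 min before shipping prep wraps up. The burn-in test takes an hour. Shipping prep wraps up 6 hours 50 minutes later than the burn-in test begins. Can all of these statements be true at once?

The burn-in test starts at 11:08 − 60 min = 10:08.
Shipping prep ends at 10:08 + 410 min = 16:58.
Assembly ends at 16:58 − 215 min = 13:23.
That matches the stated 13:23, so the schedule is consistent.

Yes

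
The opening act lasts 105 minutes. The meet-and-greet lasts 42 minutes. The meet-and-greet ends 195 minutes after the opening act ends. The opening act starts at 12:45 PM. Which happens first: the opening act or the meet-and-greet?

The opening act ends at 12:45 PM + 105 min = 2:30 PM.
The meet-and-greet ends at 2:30 PM + 195 min = 5:45 PM.
The meet-and-greet starts at 5:45 PM − 42 min = 5:03 PM.
The opening act starts at 12:45 PM and the meet-and-greet starts at 5:03 PM, so the opening act is first.

the opening act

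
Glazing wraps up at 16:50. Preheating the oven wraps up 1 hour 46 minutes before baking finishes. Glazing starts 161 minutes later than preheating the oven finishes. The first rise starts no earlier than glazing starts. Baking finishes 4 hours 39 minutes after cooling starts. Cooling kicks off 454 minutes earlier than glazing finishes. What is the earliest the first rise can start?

Cooling starts at 16:50 − 454 min = 09:16.
Baking ends at 09:16 + 279 min = 13:55.
Preheating the oven ends at 13:55 − 106 min = 12:09.
Glazing starts at 12:09 + 161 min = 14:50.
The first rise is bounded by glazing, so the earliest it can start is 14:50.

14:50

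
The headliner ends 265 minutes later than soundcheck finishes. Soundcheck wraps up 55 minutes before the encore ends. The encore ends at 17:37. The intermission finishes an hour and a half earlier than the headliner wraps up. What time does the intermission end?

19:37

Soundcheck ends at 17:37 − 55 min = 16:42.
The headliner ends at 16:42 + 265 min = 21:07.
The intermission ends at 21:07 − 90 min = 19:37.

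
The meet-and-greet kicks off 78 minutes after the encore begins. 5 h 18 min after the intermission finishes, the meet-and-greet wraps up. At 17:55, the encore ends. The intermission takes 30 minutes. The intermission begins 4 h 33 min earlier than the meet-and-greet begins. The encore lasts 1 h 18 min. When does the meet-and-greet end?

19:10

The encore starts at 17:55 − 78 min = 16:37.
The meet-and-greet starts at 16:37 + 78 min = 17:55.
The intermission starts at 17:55 − 273 min = 13:22.
The intermission ends at 13:22 + 30 min = 13:52.
The meet-and-greet ends at 13:52 + 318 min = 19:10.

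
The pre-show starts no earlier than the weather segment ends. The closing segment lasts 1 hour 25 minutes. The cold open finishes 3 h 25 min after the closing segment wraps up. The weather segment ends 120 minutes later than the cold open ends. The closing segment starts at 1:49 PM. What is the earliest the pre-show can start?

8:39 PM

The closing segment ends at 1:49 PM + 85 min = 3:14 PM.
The cold open ends at 3:14 PM + 205 min = 6:39 PM.
The weather segment ends at 6:39 PM + 120 min = 8:39 PM.
The pre-show is bounded by the weather segment, so the earliest it can start is 8:39 PM.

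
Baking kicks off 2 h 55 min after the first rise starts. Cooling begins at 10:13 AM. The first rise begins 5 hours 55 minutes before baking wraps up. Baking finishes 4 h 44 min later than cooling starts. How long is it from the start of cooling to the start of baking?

1 hour 44 minutes

Baking ends at 10:13 AM + 284 min = 2:57 PM.
The first rise starts at 2:57 PM − 355 min = 9:02 AM.
Baking starts at 9:02 AM + 175 min = 11:57 AM.
From 10:13 AM to 11:57 AM is 1 hour 44 minutes.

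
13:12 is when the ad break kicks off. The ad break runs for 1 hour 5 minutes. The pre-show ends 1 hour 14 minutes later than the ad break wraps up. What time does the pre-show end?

The ad break ends at 13:12 + 65 min = 14:17.
The pre-show ends at 14:17 + 74 min = 15:31.

15:31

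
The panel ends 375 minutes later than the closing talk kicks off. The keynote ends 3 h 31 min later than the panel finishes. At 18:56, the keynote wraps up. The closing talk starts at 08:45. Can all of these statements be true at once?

The panel ends at 08:45 + 375 min = 15:00.
The keynote ends at 15:00 + 211 min = 18:31.
But the keynote is also said to end at 18:56 — a 25-minute conflict.

No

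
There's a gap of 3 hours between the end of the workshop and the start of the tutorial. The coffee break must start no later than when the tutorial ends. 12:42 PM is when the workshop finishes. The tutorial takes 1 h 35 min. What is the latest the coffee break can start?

5:17 PM

The tutorial starts at 12:42 PM + 180 min = 3:42 PM.
The tutorial ends at 3:42 PM + 95 min = 5:17 PM.
The coffee break is bounded by the tutorial, so the latest it can start is 5:17 PM.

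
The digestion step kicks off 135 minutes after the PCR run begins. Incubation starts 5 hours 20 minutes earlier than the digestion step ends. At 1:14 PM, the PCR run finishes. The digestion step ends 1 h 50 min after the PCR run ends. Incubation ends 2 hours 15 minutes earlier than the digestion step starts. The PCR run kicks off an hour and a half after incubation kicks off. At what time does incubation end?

11:14 AM

The digestion step ends at 1:14 PM + 110 min = 3:04 PM.
Incubation starts at 3:04 PM − 320 min = 9:44 AM.
The PCR run starts at 9:44 AM + 90 min = 11:14 AM.
The digestion step starts at 11:14 AM + 135 min = 1:29 PM.
Incubation ends at 1:29 PM − 135 min = 11:14 AM.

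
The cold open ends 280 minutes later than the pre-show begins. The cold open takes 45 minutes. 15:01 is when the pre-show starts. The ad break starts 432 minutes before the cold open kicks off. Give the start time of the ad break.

The cold open ends at 15:01 + 280 min = 19:41.
The cold open starts at 19:41 − 45 min = 18:56.
The ad break starts at 18:56 − 432 min = 11:44.

11:44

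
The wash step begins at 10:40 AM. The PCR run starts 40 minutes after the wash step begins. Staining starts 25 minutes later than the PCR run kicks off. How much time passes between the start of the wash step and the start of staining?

1 hour 5 minutes

The PCR run starts at 10:40 AM + 40 min = 11:20 AM.
Staining starts at 11:20 AM + 25 min = 11:45 AM.
From 10:40 AM to 11:45 AM is 1 hour 5 minutes.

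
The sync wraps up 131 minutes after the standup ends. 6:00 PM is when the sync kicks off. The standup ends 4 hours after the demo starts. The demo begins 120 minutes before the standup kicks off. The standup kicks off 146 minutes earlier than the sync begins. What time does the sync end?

The standup starts at 6:00 PM − 146 min = 3:34 PM.
The demo starts at 3:34 PM − 120 min = 1:34 PM.
The standup ends at 1:34 PM + 240 min = 5:34 PM.
The sync ends at 5:34 PM + 131 min = 7:45 PM.

7:45 PM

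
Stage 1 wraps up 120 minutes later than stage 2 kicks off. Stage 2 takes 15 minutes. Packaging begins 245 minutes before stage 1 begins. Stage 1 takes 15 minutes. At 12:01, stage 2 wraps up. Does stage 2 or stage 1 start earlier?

stage 2

Stage 2 starts at 12:01 − 15 min = 11:46.
Stage 1 ends at 11:46 + 120 min = 13:46.
Stage 1 starts at 13:46 − 15 min = 13:31.
Stage 2 starts at 11:46 and stage 1 starts at 13:31, so stage 2 is first.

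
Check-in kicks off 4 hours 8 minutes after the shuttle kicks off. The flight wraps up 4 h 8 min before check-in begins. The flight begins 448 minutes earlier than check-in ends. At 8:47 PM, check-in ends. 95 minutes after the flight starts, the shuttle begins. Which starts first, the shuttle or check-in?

the shuttle

The flight starts at 8:47 PM − 448 min = 1:19 PM.
The shuttle starts at 1:19 PM + 95 min = 2:54 PM.
Check-in starts at 2:54 PM + 248 min = 7:02 PM.
The shuttle starts at 2:54 PM and check-in starts at 7:02 PM, so the shuttle is first.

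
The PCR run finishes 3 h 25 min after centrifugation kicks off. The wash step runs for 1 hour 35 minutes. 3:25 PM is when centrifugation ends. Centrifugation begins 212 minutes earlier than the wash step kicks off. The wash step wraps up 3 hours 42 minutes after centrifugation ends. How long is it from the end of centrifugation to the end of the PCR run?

two hours

The wash step ends at 3:25 PM + 222 min = 7:07 PM.
The wash step starts at 7:07 PM − 95 min = 5:32 PM.
Centrifugation starts at 5:32 PM − 212 min = 2:00 PM.
The PCR run ends at 2:00 PM + 205 min = 5:25 PM.
From 3:25 PM to 5:25 PM is two hours.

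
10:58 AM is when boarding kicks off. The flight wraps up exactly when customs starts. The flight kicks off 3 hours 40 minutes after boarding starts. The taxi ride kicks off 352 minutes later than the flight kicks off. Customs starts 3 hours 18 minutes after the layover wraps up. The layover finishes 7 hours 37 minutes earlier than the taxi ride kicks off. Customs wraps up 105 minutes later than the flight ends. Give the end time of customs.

The flight starts at 10:58 AM + 220 min = 2:38 PM.
The taxi ride starts at 2:38 PM + 352 min = 8:30 PM.
The layover ends at 8:30 PM − 457 min = 12:53 PM.
Customs starts at 12:53 PM + 198 min = 4:11 PM.
So the flight ends at 4:11 PM.
Customs ends at 4:11 PM + 105 min = 5:56 PM.

5:56 PM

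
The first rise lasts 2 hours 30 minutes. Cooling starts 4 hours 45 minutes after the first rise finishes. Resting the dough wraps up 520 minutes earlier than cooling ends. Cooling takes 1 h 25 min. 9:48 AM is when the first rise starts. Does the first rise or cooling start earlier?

The first rise ends at 9:48 AM + 150 min = 12:18 PM.
Cooling starts at 12:18 PM + 285 min = 5:03 PM.
The first rise starts at 9:48 AM and cooling starts at 5:03 PM, so the first rise is first.

the first rise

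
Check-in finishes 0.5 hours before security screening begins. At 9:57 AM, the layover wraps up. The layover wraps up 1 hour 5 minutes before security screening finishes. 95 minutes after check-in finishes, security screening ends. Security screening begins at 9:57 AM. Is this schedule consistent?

Check-in ends at 9:57 AM − 30 min = 9:27 AM.
Security screening ends at 9:27 AM + 95 min = 11:02 AM.
The layover ends at 11:02 AM − 65 min = 9:57 AM.
That matches the stated 9:57 AM, so the schedule is consistent.

Yes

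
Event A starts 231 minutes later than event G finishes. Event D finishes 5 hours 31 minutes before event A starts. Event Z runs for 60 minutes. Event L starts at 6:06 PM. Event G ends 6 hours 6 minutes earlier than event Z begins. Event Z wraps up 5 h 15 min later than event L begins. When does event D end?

Event Z ends at 6:06 PM + 315 min = 11:21 PM.
Event Z starts at 11:21 PM − 60 min = 10:21 PM.
Event G ends at 10:21 PM − 366 min = 4:15 PM.
Event A starts at 4:15 PM + 231 min = 8:06 PM.
Event D ends at 8:06 PM − 331 min = 2:35 PM.

2:35 PM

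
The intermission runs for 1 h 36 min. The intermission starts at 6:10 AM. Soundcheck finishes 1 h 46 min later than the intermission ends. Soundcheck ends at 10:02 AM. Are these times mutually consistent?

The intermission ends at 6:10 AM + 96 min = 7:46 AM.
Soundcheck ends at 7:46 AM + 106 min = 9:32 AM.
But soundcheck is also said to end at 10:02 AM — a 30-minute conflict.

No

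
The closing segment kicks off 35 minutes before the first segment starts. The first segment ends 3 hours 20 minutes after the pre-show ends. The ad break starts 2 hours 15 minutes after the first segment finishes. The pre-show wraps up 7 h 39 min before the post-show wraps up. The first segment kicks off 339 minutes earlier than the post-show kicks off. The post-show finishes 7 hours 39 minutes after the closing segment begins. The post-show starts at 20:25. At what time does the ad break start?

The first segment starts at 20:25 − 339 min = 14:46.
The closing segment starts at 14:46 − 35 min = 14:11.
The post-show ends at 14:11 + 459 min = 21:50.
The pre-show ends at 21:50 − 459 min = 14:11.
The first segment ends at 14:11 + 200 min = 17:31.
The ad break starts at 17:31 + 135 min = 19:46.

19:46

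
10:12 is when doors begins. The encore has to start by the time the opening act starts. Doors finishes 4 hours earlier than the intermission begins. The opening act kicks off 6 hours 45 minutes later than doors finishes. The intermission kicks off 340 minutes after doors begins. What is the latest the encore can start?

The intermission starts at 10:12 + 340 min = 15:52.
Doors ends at 15:52 − 240 min = 11:52.
The opening act starts at 11:52 + 405 min = 18:37.
The encore is bounded by the opening act, so the latest it can start is 18:37.

18:37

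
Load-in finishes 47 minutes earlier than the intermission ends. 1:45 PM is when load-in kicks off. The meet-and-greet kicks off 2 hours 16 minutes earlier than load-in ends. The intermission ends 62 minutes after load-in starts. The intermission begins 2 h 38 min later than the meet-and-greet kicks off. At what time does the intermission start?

2:22 PM

The intermission ends at 1:45 PM + 62 min = 2:47 PM.
Load-in ends at 2:47 PM − 47 min = 2:00 PM.
The meet-and-greet starts at 2:00 PM − 136 min = 11:44 AM.
The intermission starts at 11:44 AM + 158 min = 2:22 PM.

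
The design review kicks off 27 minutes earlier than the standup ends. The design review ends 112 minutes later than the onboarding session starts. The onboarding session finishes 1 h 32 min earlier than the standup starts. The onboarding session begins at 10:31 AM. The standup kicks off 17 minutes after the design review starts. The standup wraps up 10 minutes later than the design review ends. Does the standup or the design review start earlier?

The design review ends at 10:31 AM + 112 min = 12:23 PM.
The standup ends at 12:23 PM + 10 min = 12:33 PM.
The design review starts at 12:33 PM − 27 min = 12:06 PM.
The standup starts at 12:06 PM + 17 min = 12:23 PM.
The standup starts at 12:23 PM and the design review starts at 12:06 PM, so the design review is first.

the design review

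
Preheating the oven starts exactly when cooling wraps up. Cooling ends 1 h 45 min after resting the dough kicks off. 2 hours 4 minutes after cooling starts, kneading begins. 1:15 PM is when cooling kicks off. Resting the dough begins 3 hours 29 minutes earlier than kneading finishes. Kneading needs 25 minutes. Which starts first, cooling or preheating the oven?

Kneading starts at 1:15 PM + 124 min = 3:19 PM.
Kneading ends at 3:19 PM + 25 min = 3:44 PM.
Resting the dough starts at 3:44 PM − 209 min = 12:15 PM.
Cooling ends at 12:15 PM + 105 min = 2:00 PM.
So preheating the oven starts at 2:00 PM.
Cooling starts at 1:15 PM and preheating the oven starts at 2:00 PM, so cooling is first.

cooling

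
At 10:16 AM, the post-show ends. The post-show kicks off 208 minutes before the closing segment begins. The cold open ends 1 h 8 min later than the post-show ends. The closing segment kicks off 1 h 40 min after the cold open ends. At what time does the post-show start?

9:36 AM

The cold open ends at 10:16 AM + 68 min = 11:24 AM.
The closing segment starts at 11:24 AM + 100 min = 1:04 PM.
The post-show starts at 1:04 PM − 208 min = 9:36 AM.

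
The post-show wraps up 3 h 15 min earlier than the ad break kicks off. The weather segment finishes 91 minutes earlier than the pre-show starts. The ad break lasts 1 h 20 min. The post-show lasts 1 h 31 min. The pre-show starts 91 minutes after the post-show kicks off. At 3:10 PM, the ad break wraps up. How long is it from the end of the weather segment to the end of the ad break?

6 hours 6 minutes

The ad break starts at 3:10 PM − 80 min = 1:50 PM.
The post-show ends at 1:50 PM − 195 min = 10:35 AM.
The post-show starts at 10:35 AM − 91 min = 9:04 AM.
The pre-show starts at 9:04 AM + 91 min = 10:35 AM.
The weather segment ends at 10:35 AM − 91 min = 9:04 AM.
From 9:04 AM to 3:10 PM is 6 hours 6 minutes.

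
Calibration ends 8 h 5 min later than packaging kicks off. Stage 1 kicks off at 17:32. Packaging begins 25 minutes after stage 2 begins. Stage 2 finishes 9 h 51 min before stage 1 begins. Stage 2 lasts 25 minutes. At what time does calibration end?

Stage 2 ends at 17:32 − 591 min = 07:41.
Stage 2 starts at 07:41 − 25 min = 07:16.
Packaging starts at 07:16 + 25 min = 07:41.
Calibration ends at 07:41 + 485 min = 15:46.

15:46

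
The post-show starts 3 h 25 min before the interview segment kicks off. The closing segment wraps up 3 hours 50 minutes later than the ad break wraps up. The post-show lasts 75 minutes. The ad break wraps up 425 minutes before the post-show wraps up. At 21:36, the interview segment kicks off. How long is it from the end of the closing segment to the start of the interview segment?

The post-show starts at 21:36 − 205 min = 18:11.
The post-show ends at 18:11 + 75 min = 19:26.
The ad break ends at 19:26 − 425 min = 12:21.
The closing segment ends at 12:21 + 230 min = 16:11.
From 16:11 to 21:36 is 5 hours 25 minutes.

5 hours 25 minutes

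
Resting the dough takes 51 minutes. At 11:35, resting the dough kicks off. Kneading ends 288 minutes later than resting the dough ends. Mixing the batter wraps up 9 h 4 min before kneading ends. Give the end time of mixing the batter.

Resting the dough ends at 11:35 + 51 min = 12:26.
Kneading ends at 12:26 + 288 min = 17:14.
Mixing the batter ends at 17:14 − 544 min = 08:10.

08:10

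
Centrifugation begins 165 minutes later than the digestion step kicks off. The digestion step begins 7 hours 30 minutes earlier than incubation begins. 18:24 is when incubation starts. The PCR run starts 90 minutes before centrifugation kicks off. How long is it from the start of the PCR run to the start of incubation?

The digestion step starts at 18:24 − 450 min = 10:54.
Centrifugation starts at 10:54 + 165 min = 13:39.
The PCR run starts at 13:39 − 90 min = 12:09.
From 12:09 to 18:24 is 375 minutes.

375 minutes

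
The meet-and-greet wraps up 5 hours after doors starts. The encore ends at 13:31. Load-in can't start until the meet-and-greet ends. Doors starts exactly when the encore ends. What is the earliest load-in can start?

18:31

Doors starts at 13:31.
The meet-and-greet ends at 13:31 + 300 min = 18:31.
Load-in is bounded by the meet-and-greet, so the earliest it can start is 18:31.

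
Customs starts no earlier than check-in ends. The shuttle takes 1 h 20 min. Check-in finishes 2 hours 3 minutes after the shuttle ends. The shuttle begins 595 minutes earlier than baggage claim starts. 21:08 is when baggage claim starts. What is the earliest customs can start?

The shuttle starts at 21:08 − 595 min = 11:13.
The shuttle ends at 11:13 + 80 min = 12:33.
Check-in ends at 12:33 + 123 min = 14:36.
Customs is bounded by check-in, so the earliest it can start is 14:36.

14:36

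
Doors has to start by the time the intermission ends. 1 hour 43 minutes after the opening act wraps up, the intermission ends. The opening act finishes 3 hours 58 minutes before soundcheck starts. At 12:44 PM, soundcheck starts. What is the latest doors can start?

The opening act ends at 12:44 PM − 238 min = 8:46 AM.
The intermission ends at 8:46 AM + 103 min = 10:29 AM.
Doors is bounded by the intermission, so the latest it can start is 10:29 AM.

10:29 AM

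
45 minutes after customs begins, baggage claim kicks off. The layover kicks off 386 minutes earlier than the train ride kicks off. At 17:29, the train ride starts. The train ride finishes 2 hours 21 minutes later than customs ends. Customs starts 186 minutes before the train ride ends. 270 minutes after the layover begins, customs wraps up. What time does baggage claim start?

15:33

The layover starts at 17:29 − 386 min = 11:03.
Customs ends at 11:03 + 270 min = 15:33.
The train ride ends at 15:33 + 141 min = 17:54.
Customs starts at 17:54 − 186 min = 14:48.
Baggage claim starts at 14:48 + 45 min = 15:33.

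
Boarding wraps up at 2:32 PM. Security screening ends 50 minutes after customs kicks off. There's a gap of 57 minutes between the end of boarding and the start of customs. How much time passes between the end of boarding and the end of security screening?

Customs starts at 2:32 PM + 57 min = 3:29 PM.
Security screening ends at 3:29 PM + 50 min = 4:19 PM.
From 2:32 PM to 4:19 PM is 107 minutes.

107 minutes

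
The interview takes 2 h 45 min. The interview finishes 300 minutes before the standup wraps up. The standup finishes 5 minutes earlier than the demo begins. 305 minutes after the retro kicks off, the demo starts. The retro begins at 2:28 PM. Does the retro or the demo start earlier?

the retro

The demo starts at 2:28 PM + 305 min = 7:33 PM.
The retro starts at 2:28 PM and the demo starts at 7:33 PM, so the retro is first.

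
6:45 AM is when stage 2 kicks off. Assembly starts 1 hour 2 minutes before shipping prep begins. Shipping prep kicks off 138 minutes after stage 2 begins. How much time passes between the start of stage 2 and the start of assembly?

Shipping prep starts at 6:45 AM + 138 min = 9:03 AM.
Assembly starts at 9:03 AM − 62 min = 8:01 AM.
From 6:45 AM to 8:01 AM is 76 minutes.

76 minutes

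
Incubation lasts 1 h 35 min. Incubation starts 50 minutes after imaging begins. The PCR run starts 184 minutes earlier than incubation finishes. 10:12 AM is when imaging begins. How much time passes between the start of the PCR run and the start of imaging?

39 minutes

Incubation starts at 10:12 AM + 50 min = 11:02 AM.
Incubation ends at 11:02 AM + 95 min = 12:37 PM.
The PCR run starts at 12:37 PM − 184 min = 9:33 AM.
From 9:33 AM to 10:12 AM is 39 minutes.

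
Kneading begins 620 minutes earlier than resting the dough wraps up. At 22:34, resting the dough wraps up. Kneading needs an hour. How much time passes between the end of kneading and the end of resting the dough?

560 minutes

Kneading starts at 22:34 − 620 min = 12:14.
Kneading ends at 12:14 + 60 min = 13:14.
From 13:14 to 22:34 is 560 minutes.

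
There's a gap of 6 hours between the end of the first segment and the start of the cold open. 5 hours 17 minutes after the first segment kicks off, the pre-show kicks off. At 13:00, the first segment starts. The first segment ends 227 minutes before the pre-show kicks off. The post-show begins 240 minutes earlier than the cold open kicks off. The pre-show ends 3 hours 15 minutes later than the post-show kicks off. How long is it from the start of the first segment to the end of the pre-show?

The pre-show starts at 13:00 + 317 min = 18:17.
The first segment ends at 18:17 − 227 min = 14:30.
The cold open starts at 14:30 + 360 min = 20:30.
The post-show starts at 20:30 − 240 min = 16:30.
The pre-show ends at 16:30 + 195 min = 19:45.
From 13:00 to 19:45 is 6 h 45 min.

6 h 45 min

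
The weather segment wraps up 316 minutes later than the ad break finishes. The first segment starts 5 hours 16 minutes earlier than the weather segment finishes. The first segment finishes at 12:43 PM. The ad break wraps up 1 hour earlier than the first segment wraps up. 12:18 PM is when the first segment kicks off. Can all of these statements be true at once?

The ad break ends at 12:43 PM − 60 min = 11:43 AM.
The weather segment ends at 11:43 AM + 316 min = 4:59 PM.
The first segment starts at 4:59 PM − 316 min = 11:43 AM.
But the first segment is also said to start at 12:18 PM — a 35-minute conflict.

No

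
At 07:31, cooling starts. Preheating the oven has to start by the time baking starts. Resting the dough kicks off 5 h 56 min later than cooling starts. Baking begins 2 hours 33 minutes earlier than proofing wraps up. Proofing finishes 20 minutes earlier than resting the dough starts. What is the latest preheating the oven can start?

10:34

Resting the dough starts at 07:31 + 356 min = 13:27.
Proofing ends at 13:27 − 20 min = 13:07.
Baking starts at 13:07 − 153 min = 10:34.
Preheating the oven is bounded by baking, so the latest it can start is 10:34.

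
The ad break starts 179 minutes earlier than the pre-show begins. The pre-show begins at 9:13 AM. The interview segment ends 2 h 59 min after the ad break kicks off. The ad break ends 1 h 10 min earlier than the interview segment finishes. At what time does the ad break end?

The ad break starts at 9:13 AM − 179 min = 6:14 AM.
The interview segment ends at 6:14 AM + 179 min = 9:13 AM.
The ad break ends at 9:13 AM − 70 min = 8:03 AM.

8:03 AM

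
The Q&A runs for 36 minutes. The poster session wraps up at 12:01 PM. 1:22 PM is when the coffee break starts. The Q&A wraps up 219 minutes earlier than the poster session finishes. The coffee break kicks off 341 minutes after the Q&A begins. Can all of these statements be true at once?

No

The Q&A ends at 12:01 PM − 219 min = 8:22 AM.
The Q&A starts at 8:22 AM − 36 min = 7:46 AM.
The coffee break starts at 7:46 AM + 341 min = 1:27 PM.
But the coffee break is also said to start at 1:22 PM — a 5-minute conflict.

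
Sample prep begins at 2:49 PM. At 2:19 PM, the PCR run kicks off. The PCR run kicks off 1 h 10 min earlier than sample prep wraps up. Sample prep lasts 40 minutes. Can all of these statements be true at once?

Sample prep ends at 2:49 PM + 40 min = 3:29 PM.
The PCR run starts at 3:29 PM − 70 min = 2:19 PM.
That matches the stated 2:19 PM, so the schedule is consistent.

Yes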